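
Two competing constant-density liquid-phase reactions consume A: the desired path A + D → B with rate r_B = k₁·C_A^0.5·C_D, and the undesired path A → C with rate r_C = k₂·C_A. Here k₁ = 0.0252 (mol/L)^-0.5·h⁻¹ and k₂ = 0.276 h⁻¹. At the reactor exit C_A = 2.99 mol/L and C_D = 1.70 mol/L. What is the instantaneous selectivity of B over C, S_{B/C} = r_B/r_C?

S_{B/C} = r_B/r_C = (k₁·C_A^0.5·C_D)/(k₂·C_A) = (k₁/k₂)·C_A^-0.5·C_D.
= (0.0252×2.990^0.5×1.700) / (0.276×2.990) = 0.07408/0.8252 = 0.0898.
The undesired path is higher order in A, so low C_A (CSTR or dilute feed) favours B.

0.0898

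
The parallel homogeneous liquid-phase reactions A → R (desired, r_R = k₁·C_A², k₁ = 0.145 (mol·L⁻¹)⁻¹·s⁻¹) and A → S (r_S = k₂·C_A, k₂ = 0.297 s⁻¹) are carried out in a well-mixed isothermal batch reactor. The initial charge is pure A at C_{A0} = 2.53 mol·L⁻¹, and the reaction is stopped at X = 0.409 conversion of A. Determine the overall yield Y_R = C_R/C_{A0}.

C_A = C_{A0}(1−X) = 1.495 mol·L⁻¹.
Along a PFR/batch, dC_S/dC_A = −r_S/(r_R+r_S) = −k₂/(k₂+k₁·C_A).
Integrating from C_{A0} to C_A: C_S = (0.297/0.145)·ln[(0.297+0.145·2.53)/(0.297+0.145·1.50)] = 2.048·ln(0.6638/0.5138) = 0.5248 mol·L⁻¹.
Then C_R = (C_{A0}−C_A) − C_S = 1.035 − 0.5248 = 0.5100 mol·L⁻¹.
Y_R = C_R/C_{A0} = 0.5100/2.53 = 0.202.

0.202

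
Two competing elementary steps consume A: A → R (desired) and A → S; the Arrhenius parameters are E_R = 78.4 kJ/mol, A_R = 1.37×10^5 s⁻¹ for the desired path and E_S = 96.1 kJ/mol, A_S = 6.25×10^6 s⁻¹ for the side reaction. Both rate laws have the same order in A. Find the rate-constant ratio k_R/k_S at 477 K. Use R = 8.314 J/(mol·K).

1.90

k_R/k_S = (A_R/A_S)·exp[−(E_R−E_S)/(RT)] = (A_R/A_S)·exp[(E_S−E_R)/(RT)].
(E_S−E_R)/(RT) = (96.1−78.4)×10³/(8.314×477) = 17700/3966 = 4.463.
k_R/k_S = (1.37×10^5/6.25×10^6)·exp(4.463) = 0.02192 × 86.76 = 1.90.
Since E_R < E_S, lowering the temperature improves selectivity toward R.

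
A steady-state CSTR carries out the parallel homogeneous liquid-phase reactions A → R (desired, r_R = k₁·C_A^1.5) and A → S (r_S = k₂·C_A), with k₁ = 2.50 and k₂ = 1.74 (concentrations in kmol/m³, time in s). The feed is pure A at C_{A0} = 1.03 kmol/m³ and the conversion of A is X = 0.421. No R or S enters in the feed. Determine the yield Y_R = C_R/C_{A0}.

Exit C_A = C_{A0}(1−X) = 1.03×0.579 = 0.5964 kmol/m³.
A CSTR operates uniformly at the exit composition, giving r_R = 1.151 and r_S = 1.038 (each k·C_A^n at C_A = 0.5964).
Fraction of consumed A going to R: r_R/(r_R+r_S) = 0.5260.
C_R = 0.5260·C_{A0}·X = 0.5260×1.03×0.421 = 0.228 kmol/m³; Y_R = C_R/C_{A0} = 0.221.

0.221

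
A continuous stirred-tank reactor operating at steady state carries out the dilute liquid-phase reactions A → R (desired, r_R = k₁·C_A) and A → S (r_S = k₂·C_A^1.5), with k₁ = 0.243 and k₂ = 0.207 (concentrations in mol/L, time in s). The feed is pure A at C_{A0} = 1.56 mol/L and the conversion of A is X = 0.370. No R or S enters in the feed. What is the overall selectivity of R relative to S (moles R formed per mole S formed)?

1.18

Exit C_A = C_{A0}(1−X) = 1.56×0.630 = 0.9828 mol/L.
In a CSTR the entire volume is at exit conditions, so r_R = 0.243×0.9828 = 0.2388 and r_S = 0.207×0.9828^1.5 = 0.2017.
Overall selectivity = C_R/C_S = r_Rτ/(r_Sτ) = r_R/r_S = 1.18.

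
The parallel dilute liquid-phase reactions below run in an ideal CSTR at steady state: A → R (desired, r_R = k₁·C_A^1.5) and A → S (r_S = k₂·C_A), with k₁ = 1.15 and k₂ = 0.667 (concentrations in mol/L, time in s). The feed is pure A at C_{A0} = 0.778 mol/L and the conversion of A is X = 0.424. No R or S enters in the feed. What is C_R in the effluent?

Exit C_A = C_{A0}(1−X) = 0.778×0.576 = 0.4481 mol/L.
A CSTR operates uniformly at the exit composition, giving r_R = 0.3450 and r_S = 0.2989 (each k·C_A^n at C_A = 0.4481).
Fraction of consumed A going to R: r_R/(r_R+r_S) = 0.5358.
C_R = 0.5358·C_{A0}·X = 0.5358×0.778×0.424 = 0.177 mol/L.

0.177 mol/L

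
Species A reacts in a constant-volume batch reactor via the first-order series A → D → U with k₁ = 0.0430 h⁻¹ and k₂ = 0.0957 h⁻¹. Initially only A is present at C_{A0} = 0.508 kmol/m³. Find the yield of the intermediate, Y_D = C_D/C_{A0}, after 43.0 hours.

0.115

Solving the coupled first-order balances gives C_D(t) = [k₁/(k₂−k₁)]·C_{A0}·(e^(−k₁t) − e^(−k₂t)).
e^(−k₁t) = e^(−0.0430×43.0) = e^(−1.849) = 0.1574; e^(−k₂t) = e^(−4.115) = 0.01632.
C_D = 0.0430×0.508/(0.0957−0.0430) × (0.1574−0.01632) = 0.4145×0.1411 = 0.05847 kmol/m³.
Y_D = C_D/C_{A0} = 0.05847/0.508 = 0.115.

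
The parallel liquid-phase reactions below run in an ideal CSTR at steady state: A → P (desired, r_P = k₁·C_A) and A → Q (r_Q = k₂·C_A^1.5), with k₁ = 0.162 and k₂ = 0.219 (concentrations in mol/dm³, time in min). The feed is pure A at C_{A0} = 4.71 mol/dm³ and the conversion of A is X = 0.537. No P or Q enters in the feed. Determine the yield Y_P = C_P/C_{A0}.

Exit C_A = C_{A0}(1−X) = 4.71×0.463 = 2.181 mol/dm³.
A CSTR operates uniformly at the exit composition, giving r_P = 0.3533 and r_Q = 0.7053 (each k·C_A^n at C_A = 2.181).
Fraction of consumed A going to P: r_P/(r_P+r_Q) = 0.3337.
C_P = 0.3337·C_{A0}·X = 0.3337×4.71×0.537 = 0.844 mol/dm³; Y_P = C_P/C_{A0} = 0.179.

0.179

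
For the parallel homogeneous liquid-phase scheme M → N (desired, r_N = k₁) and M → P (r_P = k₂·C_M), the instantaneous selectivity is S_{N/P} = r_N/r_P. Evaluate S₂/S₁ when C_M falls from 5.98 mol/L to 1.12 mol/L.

5.34

S_{N/P} = (k₁/k₂)·C_M⁻¹, so S₂/S₁ = (C_{M,2}/C_{M,1})⁻¹.
= 5.98/1.12 = 5.34.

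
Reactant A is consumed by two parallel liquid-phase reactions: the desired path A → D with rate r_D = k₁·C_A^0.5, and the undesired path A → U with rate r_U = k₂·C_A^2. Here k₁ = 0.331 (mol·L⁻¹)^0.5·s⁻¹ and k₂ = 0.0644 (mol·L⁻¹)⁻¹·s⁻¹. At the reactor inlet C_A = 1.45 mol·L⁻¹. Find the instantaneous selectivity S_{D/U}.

2.94

S_{D/U} = r_D/r_U = (k₁·C_A^0.5)/(k₂·C_A^2) = (k₁/k₂)·C_A^-1.5.
= (0.331×1.450^0.5) / (0.0644×1.450^2) = 0.3986/0.1354 = 2.94.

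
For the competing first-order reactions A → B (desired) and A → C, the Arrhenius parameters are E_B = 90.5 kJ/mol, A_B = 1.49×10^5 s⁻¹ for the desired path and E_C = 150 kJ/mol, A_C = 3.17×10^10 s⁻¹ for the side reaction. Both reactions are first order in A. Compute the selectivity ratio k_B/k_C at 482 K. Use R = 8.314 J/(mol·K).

13.2

With equal orders, S_{B/C} = k_B/k_C = (A_B/A_C)·exp[(E_C−E_B)/(RT)].
(E_C−E_B)/(RT) = (150−90.5)×10³/(8.314×482) = 59500/4007 = 14.85.
k_B/k_C = (1.49×10^5/3.17×10^10)·exp(14.85) = 4.700×10^-6 × 2.807×10^6 = 13.2.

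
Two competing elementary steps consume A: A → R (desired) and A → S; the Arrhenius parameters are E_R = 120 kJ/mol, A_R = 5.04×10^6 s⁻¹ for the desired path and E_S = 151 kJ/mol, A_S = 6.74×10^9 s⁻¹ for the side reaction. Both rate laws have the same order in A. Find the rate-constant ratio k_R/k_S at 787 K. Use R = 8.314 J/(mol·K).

0.0854

With equal orders, S_{R/S} = k_R/k_S = (A_R/A_S)·exp[(E_S−E_R)/(RT)].
(E_S−E_R)/(RT) = (151−120)×10³/(8.314×787) = 31000/6543 = 4.738.
k_R/k_S = (5.04×10^6/6.74×10^9)·exp(4.738) = 7.478×10^-4 × 114.2 = 0.0854.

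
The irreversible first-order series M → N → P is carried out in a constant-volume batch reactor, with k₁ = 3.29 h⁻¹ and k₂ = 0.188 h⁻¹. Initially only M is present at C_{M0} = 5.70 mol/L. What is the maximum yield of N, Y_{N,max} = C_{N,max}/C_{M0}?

Evaluating C_N at t_opt = ln(k₂/k₁)/(k₂−k₁) gives C_{N,max}/C_{M0} = (k₁/k₂)^[k₂/(k₂−k₁)].
= (3.29/0.188)^(0.188/(0.188−3.29)) = (17.50)^(-0.06061) = 0.8407.

0.841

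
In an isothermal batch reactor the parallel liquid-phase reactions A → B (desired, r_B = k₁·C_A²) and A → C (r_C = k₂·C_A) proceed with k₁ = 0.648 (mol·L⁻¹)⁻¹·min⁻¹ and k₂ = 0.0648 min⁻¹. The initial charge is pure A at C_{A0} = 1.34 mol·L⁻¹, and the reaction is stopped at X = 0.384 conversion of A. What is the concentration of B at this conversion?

C_A = C_{A0}(1−X) = 0.8254 mol·L⁻¹.
Along a PFR/batch, dC_C/dC_A = −r_C/(r_B+r_C) = −k₂/(k₂+k₁·C_A).
Integrating from C_{A0} to C_A: C_C = (0.0648/0.648)·ln[(0.0648+0.648·1.34)/(0.0648+0.648·0.825)] = 0.1000·ln(0.9331/0.5997) = 0.04421 mol·L⁻¹.
Then C_B = (C_{A0}−C_A) − C_C = 0.5146 − 0.04421 = 0.4703 mol·L⁻¹.

0.470 mol·L⁻¹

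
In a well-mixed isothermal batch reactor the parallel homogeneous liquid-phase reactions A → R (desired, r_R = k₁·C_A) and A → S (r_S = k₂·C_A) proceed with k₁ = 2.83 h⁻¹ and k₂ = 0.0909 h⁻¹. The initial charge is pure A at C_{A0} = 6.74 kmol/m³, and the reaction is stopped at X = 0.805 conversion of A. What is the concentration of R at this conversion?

5.26 kmol/m³

C_A = C_{A0}(1−X) = 1.314 kmol/m³.
Both paths are first order in A, so the instantaneous fraction to R is constant: dC_R/d(−C_A) = k₁/(k₁+k₂) = 0.9689.
C_R = 0.9689·(C_{A0}−C_A) = 0.9689×5.426 = 5.26 kmol/m³.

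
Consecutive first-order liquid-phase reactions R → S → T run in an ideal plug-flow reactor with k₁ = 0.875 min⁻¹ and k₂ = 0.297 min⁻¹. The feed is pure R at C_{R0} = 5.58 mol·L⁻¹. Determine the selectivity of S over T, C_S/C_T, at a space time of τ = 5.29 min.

0.434

Solving the coupled first-order balances gives C_S(τ) = [k₁/(k₂−k₁)]·C_{R0}·(e^(−k₁τ) − e^(−k₂τ)).
e^(−k₁τ) = e^(−0.875×5.29) = e^(−4.629) = 0.009767; e^(−k₂τ) = e^(−1.571) = 0.2078.
C_S = 0.875×5.58/(0.297−0.875) × (0.009767−0.2078) = (-8.447)×(-0.1980) = 1.673 mol·L⁻¹.
C_R = C_{R0}e^(−k₁τ) = 0.05450 mol·L⁻¹, so C_T = C_{R0}−C_R−C_S = 3.853 mol·L⁻¹; C_S/C_T = 0.434.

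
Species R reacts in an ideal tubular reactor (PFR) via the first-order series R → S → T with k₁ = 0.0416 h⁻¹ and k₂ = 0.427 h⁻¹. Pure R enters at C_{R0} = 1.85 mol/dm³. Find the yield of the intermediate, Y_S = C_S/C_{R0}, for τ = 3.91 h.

For first-order series with pure R initially, C_S(τ) = k₁C_{R0}/(k₂−k₁)·(e^(−k₁τ) − e^(−k₂τ)).
e^(−k₁τ) = e^(−0.0416×3.91) = e^(−0.1627) = 0.8499; e^(−k₂τ) = e^(−1.670) = 0.1883.
C_S = 0.0416×1.85/(0.427−0.0416) × (0.8499−0.1883) = 0.1997×0.6616 = 0.1321 mol/dm³.
Y_S = C_S/C_{R0} = 0.1321/1.85 = 0.0714.

0.0714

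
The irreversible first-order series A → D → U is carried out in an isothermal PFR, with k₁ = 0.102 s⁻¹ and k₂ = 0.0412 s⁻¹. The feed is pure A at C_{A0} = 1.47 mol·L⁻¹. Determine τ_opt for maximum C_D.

14.9 s

Setting dC_D/dτ = 0 gives τ_opt = ln(k₂/k₁)/(k₂−k₁).
= ln(0.0412/0.102)/(0.0412−0.102) = ln(0.4039)/-0.06080 = -0.9065/-0.06080 = 14.9 s.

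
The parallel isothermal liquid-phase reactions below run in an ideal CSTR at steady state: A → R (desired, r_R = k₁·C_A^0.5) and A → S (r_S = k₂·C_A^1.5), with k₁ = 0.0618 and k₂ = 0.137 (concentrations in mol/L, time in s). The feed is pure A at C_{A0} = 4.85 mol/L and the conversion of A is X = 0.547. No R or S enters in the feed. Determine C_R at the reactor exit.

0.452 mol/L

Exit C_A = C_{A0}(1−X) = 4.85×0.453 = 2.197 mol/L.
A CSTR operates uniformly at the exit composition, giving r_R = 0.09160 and r_S = 0.4461 (each k·C_A^n at C_A = 2.197).
Fraction of consumed A going to R: r_R/(r_R+r_S) = 0.1703.
C_R = 0.1703·C_{A0}·X = 0.1703×4.85×0.547 = 0.452 mol/L.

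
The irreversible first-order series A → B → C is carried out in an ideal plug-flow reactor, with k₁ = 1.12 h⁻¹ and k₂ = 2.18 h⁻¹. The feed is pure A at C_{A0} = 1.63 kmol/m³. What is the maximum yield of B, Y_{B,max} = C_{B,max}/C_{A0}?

0.254

Evaluating C_B at τ_opt = ln(k₂/k₁)/(k₂−k₁) gives C_{B,max}/C_{A0} = (k₁/k₂)^[k₂/(k₂−k₁)].
= (1.12/2.18)^(2.18/(2.18−1.12)) = (0.5138)^(2.057) = 0.2542.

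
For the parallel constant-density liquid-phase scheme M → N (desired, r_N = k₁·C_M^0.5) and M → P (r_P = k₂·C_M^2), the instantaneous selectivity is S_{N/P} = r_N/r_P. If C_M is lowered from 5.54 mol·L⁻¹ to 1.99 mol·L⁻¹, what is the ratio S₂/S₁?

S_{N/P} = (k₁/k₂)·C_M^-1.5, so S₂/S₁ = (C_{M,2}/C_{M,1})^-1.5.
= (1.99/5.54)^(-1.5) = (0.3592)^(-1.5) = 4.64.
Selectivity toward N rises as C_M falls — low-concentration operation is favoured.

4.64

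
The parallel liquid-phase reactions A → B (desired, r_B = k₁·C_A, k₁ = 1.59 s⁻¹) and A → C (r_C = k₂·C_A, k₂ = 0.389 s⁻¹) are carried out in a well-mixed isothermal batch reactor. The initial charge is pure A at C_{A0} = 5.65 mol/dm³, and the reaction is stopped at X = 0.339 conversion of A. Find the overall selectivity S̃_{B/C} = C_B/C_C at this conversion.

4.09

C_A = C_{A0}(1−X) = 3.735 mol/dm³.
Both paths are first order in A, so the instantaneous fraction to B is constant: dC_B/d(−C_A) = k₁/(k₁+k₂) = 0.8034.
C_B = 0.8034·(C_{A0}−C_A) = 0.8034×1.915 = 1.54 mol/dm³.
C_C = (C_{A0}−C_A)−C_B = 0.3765 mol/dm³; S̃_{B/C} = 1.539/0.3765 = 4.09.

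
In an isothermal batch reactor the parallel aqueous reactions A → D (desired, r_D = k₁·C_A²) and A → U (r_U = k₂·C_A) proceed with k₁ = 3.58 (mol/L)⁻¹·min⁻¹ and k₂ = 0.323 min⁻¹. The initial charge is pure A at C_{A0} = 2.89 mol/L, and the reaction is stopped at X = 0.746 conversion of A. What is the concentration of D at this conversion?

2.04 mol/L

C_A = C_{A0}(1−X) = 0.7341 mol/L.
Along a PFR/batch, dC_U/dC_A = −r_U/(r_D+r_U) = −k₂/(k₂+k₁·C_A).
Integrating from C_{A0} to C_A: C_U = (0.323/3.58)·ln[(0.323+3.58·2.89)/(0.323+3.58·0.734)] = 0.09022·ln(10.67/2.951) = 0.1160 mol/L.
Then C_D = (C_{A0}−C_A) − C_U = 2.156 − 0.1160 = 2.040 mol/L.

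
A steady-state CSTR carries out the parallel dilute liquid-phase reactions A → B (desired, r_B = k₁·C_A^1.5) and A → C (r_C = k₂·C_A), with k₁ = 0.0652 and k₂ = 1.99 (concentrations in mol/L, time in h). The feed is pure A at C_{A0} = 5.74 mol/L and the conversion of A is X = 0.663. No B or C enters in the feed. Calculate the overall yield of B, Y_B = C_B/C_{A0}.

Exit C_A = C_{A0}(1−X) = 5.74×0.337 = 1.934 mol/L.
In a CSTR the entire volume is at exit conditions, so r_B = 0.0652×1.934^1.5 = 0.1754 and r_C = 1.99×1.934 = 3.849.
Fraction of consumed A going to B: r_B/(r_B+r_C) = 0.04358.
C_B = 0.04358·C_{A0}·X = 0.04358×5.74×0.663 = 0.166 mol/L; Y_B = C_B/C_{A0} = 0.0289.

0.0289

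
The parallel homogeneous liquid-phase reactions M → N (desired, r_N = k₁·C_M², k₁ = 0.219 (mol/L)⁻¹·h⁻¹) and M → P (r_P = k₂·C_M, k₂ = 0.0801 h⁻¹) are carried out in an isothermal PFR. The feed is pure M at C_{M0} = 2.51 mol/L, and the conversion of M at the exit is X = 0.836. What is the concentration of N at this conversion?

C_M = C_{M0}(1−X) = 0.4116 mol/L.
Along a PFR/batch, dC_P/dC_M = −r_P/(r_N+r_P) = −k₂/(k₂+k₁·C_M).
Integrating from C_{M0} to C_M: C_P = (0.0801/0.219)·ln[(0.0801+0.219·2.51)/(0.0801+0.219·0.412)] = 0.3658·ln(0.6298/0.1702) = 0.4785 mol/L.
Then C_N = (C_{M0}−C_M) − C_P = 2.098 − 0.4785 = 1.620 mol/L.

1.62 mol/L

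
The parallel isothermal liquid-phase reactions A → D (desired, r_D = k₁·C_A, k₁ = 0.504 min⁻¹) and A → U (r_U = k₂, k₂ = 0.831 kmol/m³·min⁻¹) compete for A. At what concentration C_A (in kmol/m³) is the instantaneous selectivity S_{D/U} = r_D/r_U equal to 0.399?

0.658 kmol/m³

S_{D/U} = (k₁/k₂)·C_A ⇒ C_A = S·k₂/k₁.
= 0.399×0.831/0.504 = 0.658 kmol/m³.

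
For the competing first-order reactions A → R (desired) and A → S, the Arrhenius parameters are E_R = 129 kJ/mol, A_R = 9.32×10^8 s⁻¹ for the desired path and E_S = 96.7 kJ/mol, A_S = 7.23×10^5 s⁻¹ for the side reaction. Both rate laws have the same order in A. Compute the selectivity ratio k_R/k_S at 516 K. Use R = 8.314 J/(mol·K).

With equal orders, S_{R/S} = k_R/k_S = (A_R/A_S)·exp[(E_S−E_R)/(RT)].
(E_S−E_R)/(RT) = (96.7−129)×10³/(8.314×516) = -32300/4290 = -7.529.
k_R/k_S = (9.32×10^8/7.23×10^5)·exp(-7.529) = 1289 × 5.372×10^-4 = 0.693.
Since E_R > E_S, raising the temperature improves selectivity toward R.

0.693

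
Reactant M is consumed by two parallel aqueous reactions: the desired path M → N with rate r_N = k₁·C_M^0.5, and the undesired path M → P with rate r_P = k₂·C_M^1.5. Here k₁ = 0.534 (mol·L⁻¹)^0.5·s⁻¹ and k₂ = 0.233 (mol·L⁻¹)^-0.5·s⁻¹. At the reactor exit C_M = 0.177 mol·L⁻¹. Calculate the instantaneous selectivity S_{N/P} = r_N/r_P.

S_{N/P} = r_N/r_P = (k₁·C_M^0.5)/(k₂·C_M^1.5) = (k₁/k₂)·C_M⁻¹.
= (0.534×0.1770^0.5) / (0.233×0.1770^1.5) = 0.2247/0.01735 = 12.9.
The undesired path is higher order in M, so low C_M (CSTR or dilute feed) favours N.

12.9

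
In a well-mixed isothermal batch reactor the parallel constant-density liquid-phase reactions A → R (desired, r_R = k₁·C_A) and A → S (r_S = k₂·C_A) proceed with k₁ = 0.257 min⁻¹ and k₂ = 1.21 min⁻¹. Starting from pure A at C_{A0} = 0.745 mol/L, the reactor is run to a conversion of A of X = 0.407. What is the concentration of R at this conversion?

0.0531 mol/L

C_A = C_{A0}(1−X) = 0.4418 mol/L.
Both paths are first order in A, so the instantaneous fraction to R is constant: dC_R/d(−C_A) = k₁/(k₁+k₂) = 0.1752.
C_R = 0.1752·(C_{A0}−C_A) = 0.1752×0.3032 = 0.0531 mol/L.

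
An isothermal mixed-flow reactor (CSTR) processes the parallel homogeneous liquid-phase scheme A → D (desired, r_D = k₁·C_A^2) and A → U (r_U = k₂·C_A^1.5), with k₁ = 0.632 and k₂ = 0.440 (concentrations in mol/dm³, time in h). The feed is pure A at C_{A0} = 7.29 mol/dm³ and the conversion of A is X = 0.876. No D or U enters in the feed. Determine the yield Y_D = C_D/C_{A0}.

0.506

Exit C_A = C_{A0}(1−X) = 7.29×0.124 = 0.9040 mol/dm³.
A CSTR operates uniformly at the exit composition, giving r_D = 0.5164 and r_U = 0.3782 (each k·C_A^n at C_A = 0.9040).
Fraction of consumed A going to D: r_D/(r_D+r_U) = 0.5773.
C_D = 0.5773·C_{A0}·X = 0.5773×7.29×0.876 = 3.69 mol/dm³; Y_D = C_D/C_{A0} = 0.506.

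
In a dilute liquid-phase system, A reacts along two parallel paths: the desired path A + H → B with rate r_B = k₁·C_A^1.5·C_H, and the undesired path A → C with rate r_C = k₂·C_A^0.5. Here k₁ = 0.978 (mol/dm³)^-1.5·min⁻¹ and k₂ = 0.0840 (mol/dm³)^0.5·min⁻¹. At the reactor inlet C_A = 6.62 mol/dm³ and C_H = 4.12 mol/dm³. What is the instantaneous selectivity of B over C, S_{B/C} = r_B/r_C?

S_{B/C} = r_B/r_C = (k₁·C_A^1.5·C_H)/(k₂·C_A^0.5) = (k₁/k₂)·C_A·C_H.
= (0.978×6.620^1.5×4.120) / (0.0840×6.620^0.5) = 68.63/0.2161 = 318.

318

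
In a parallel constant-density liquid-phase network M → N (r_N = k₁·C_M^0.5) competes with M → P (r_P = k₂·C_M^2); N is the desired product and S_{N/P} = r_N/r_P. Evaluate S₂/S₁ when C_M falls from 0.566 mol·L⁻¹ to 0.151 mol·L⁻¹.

S_{N/P} = (k₁/k₂)·C_M^-1.5, so S₂/S₁ = (C_{M,2}/C_{M,1})^-1.5.
= (0.151/0.566)^(-1.5) = (0.2668)^(-1.5) = 7.26.

7.26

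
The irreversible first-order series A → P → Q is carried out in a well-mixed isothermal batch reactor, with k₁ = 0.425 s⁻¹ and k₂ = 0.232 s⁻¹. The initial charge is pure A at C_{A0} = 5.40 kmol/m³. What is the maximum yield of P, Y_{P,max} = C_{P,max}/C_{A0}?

Evaluating C_P at t_opt = ln(k₂/k₁)/(k₂−k₁) gives C_{P,max}/C_{A0} = (k₁/k₂)^[k₂/(k₂−k₁)].
= (0.425/0.232)^(0.232/(0.232−0.425)) = (1.832)^(-1.202) = 0.4830.

0.483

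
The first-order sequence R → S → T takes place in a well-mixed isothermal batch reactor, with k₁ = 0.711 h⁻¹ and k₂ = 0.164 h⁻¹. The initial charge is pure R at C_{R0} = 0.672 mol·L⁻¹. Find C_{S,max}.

0.433 mol·L⁻¹

At the optimum, C_{S,max}/C_{R0} = (k₁/k₂)^[k₂/(k₂−k₁)].
= (0.711/0.164)^(0.164/(0.164−0.711)) = (4.335)^(-0.2998) = 0.6442.
C_{S,max} = 0.6442×0.672 = 0.433 mol·L⁻¹.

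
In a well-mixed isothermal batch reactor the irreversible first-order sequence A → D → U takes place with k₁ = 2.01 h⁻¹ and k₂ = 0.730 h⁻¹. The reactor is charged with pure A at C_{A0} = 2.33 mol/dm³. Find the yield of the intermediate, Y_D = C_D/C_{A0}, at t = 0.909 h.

For first-order series with pure A initially, C_D(t) = k₁C_{A0}/(k₂−k₁)·(e^(−k₁t) − e^(−k₂t)).
e^(−k₁t) = e^(−2.01×0.909) = e^(−1.827) = 0.1609; e^(−k₂t) = e^(−0.6636) = 0.5150.
C_D = 2.01×2.33/(0.730−2.01) × (0.1609−0.5150) = (-3.659)×(-0.3541) = 1.296 mol/dm³.
Y_D = C_D/C_{A0} = 1.296/2.33 = 0.556.

0.556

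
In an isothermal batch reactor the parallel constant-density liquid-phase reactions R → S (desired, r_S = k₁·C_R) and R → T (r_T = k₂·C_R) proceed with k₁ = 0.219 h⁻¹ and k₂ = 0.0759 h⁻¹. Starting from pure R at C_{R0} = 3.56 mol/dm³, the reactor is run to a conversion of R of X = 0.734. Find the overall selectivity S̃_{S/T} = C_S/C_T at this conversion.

C_R = C_{R0}(1−X) = 0.9470 mol/dm³.
Both paths are first order in R, so the instantaneous fraction to S is constant: dC_S/d(−C_R) = k₁/(k₁+k₂) = 0.7426.
C_S = 0.7426·(C_{R0}−C_R) = 0.7426×2.613 = 1.94 mol/dm³.
C_T = (C_{R0}−C_R)−C_S = 0.6725 mol/dm³; S̃_{S/T} = 1.941/0.6725 = 2.89.

2.89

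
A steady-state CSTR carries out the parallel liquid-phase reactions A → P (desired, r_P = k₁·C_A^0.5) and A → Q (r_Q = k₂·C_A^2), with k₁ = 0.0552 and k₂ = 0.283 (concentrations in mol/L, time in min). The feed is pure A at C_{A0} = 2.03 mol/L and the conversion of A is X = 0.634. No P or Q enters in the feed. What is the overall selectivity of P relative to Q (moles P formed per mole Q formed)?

0.305

Exit C_A = C_{A0}(1−X) = 2.03×0.366 = 0.7430 mol/L.
In a CSTR the entire volume is at exit conditions, so r_P = 0.0552×0.7430^0.5 = 0.04758 and r_Q = 0.283×0.7430^2 = 0.1562.
Overall selectivity = C_P/C_Q = r_Pτ/(r_Qτ) = r_P/r_Q = 0.305.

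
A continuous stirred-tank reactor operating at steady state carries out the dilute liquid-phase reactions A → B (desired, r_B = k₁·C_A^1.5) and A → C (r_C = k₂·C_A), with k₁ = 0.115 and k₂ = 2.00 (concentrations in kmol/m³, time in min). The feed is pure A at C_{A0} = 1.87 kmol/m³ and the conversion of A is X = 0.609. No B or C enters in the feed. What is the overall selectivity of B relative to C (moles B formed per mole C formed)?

Exit C_A = C_{A0}(1−X) = 1.87×0.391 = 0.7312 kmol/m³.
Rates in a CSTR are evaluated at the outlet concentration: r_B = 0.115×0.7312^1.5 = 0.07190, r_C = 2.00×0.7312 = 1.462.
Overall selectivity = C_B/C_C = r_Bτ/(r_Cτ) = r_B/r_C = 0.0492.

0.0492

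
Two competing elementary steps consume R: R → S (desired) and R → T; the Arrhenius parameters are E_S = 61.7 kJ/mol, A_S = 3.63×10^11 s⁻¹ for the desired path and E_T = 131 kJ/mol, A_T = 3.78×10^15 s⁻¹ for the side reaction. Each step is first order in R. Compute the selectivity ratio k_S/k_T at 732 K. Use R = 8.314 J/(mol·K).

8.47

Since both paths have the same order in R, the concentration cancels and S_{S/T} = k_S/k_T = (A_S/A_T)·exp[(E_T−E_S)/(RT)].
(E_T−E_S)/(RT) = (131−61.7)×10³/(8.314×732) = 69300/6086 = 11.39.
k_S/k_T = (3.63×10^11/3.78×10^15)·exp(11.39) = 9.603×10^-5 × 88175 = 8.47.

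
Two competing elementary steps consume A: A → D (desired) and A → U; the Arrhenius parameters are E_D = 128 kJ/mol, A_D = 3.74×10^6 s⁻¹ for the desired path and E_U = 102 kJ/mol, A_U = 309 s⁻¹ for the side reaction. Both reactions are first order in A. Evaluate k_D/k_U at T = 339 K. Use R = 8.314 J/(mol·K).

1.19

k_D/k_U = (A_D/A_U)·exp[−(E_D−E_U)/(RT)] = (A_D/A_U)·exp[(E_U−E_D)/(RT)].
(E_U−E_D)/(RT) = (102−128)×10³/(8.314×339) = -26000/2818 = -9.225.
k_D/k_U = (3.74×10^6/309)·exp(-9.225) = 12104 × 9.855×10^-5 = 1.19.
Since E_D > E_U, raising the temperature improves selectivity toward D.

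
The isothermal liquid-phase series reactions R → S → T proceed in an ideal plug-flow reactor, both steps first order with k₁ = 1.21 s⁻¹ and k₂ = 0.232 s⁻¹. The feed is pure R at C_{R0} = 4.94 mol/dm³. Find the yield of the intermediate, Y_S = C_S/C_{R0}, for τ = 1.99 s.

0.668

The intermediate concentration in a first-order A→B→C sequence is C_S = k₁C_{R0}(e^(−k₁τ) − e^(−k₂τ))/(k₂−k₁).
e^(−k₁τ) = e^(−1.21×1.99) = e^(−2.408) = 0.09000; e^(−k₂τ) = e^(−0.4617) = 0.6302.
C_S = 1.21×4.94/(0.232−1.21) × (0.09000−0.6302) = (-6.112)×(-0.5402) = 3.302 mol/dm³.
Y_S = C_S/C_{R0} = 3.302/4.94 = 0.668.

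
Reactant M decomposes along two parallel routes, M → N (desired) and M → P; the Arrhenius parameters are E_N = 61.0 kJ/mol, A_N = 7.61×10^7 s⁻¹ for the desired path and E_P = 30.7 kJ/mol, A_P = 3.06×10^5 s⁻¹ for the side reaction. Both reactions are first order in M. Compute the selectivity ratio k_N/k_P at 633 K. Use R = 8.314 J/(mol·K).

k_N/k_P = (A_N/A_P)·exp[−(E_N−E_P)/(RT)] = (A_N/A_P)·exp[(E_P−E_N)/(RT)].
(E_P−E_N)/(RT) = (30.7−61.0)×10³/(8.314×633) = -30300/5263 = -5.757.
k_N/k_P = (7.61×10^7/3.06×10^5)·exp(-5.757) = 248.7 × 0.003159 = 0.786.

0.786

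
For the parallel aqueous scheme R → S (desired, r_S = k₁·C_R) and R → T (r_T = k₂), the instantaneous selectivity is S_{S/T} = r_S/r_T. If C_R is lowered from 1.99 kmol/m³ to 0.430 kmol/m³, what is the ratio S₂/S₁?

S_{S/T} = (k₁/k₂)·C_R, so S₂/S₁ = (C_{R,2}/C_{R,1}).
= 0.430/1.99 = 0.216.

0.216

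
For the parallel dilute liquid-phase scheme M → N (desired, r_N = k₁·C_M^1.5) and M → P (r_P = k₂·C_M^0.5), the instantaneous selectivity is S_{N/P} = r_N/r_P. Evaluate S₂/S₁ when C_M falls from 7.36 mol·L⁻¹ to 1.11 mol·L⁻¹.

S_{N/P} = (k₁/k₂)·C_M, so S₂/S₁ = (C_{M,2}/C_{M,1}).
= 1.11/7.36 = 0.151.
Selectivity toward N falls as C_M falls — high-concentration operation is favoured.

0.151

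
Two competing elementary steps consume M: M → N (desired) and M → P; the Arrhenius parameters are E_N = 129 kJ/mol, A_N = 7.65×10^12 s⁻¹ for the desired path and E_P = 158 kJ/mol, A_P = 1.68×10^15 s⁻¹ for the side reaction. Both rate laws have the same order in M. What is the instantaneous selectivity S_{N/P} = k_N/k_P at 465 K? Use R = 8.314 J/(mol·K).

k_N/k_P = (A_N/A_P)·exp[−(E_N−E_P)/(RT)] = (A_N/A_P)·exp[(E_P−E_N)/(RT)].
(E_P−E_N)/(RT) = (158−129)×10³/(8.314×465) = 29000/3866 = 7.501.
k_N/k_P = (7.65×10^12/1.68×10^15)·exp(7.501) = 0.004554 × 1810 = 8.24.
Since E_N < E_P, lowering the temperature improves selectivity toward N.

8.24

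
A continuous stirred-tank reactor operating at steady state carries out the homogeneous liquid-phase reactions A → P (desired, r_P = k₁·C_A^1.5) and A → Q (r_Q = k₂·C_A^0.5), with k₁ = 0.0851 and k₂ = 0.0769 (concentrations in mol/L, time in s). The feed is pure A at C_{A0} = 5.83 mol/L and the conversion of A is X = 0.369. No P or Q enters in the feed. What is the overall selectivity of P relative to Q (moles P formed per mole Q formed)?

Exit C_A = C_{A0}(1−X) = 5.83×0.631 = 3.679 mol/L.
In a CSTR the entire volume is at exit conditions, so r_P = 0.0851×3.679^1.5 = 0.6004 and r_Q = 0.0769×3.679^0.5 = 0.1475.
Overall selectivity = C_P/C_Q = r_Pτ/(r_Qτ) = r_P/r_Q = 4.07.

4.07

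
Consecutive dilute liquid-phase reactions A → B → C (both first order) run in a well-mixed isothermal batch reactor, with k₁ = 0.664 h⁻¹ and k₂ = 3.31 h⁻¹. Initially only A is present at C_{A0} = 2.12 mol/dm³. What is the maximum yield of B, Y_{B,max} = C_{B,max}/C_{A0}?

Evaluating C_B at t_opt = ln(k₂/k₁)/(k₂−k₁) gives C_{B,max}/C_{A0} = (k₁/k₂)^[k₂/(k₂−k₁)].
= (0.664/3.31)^(3.31/(3.31−0.664)) = (0.2006)^(1.251) = 0.1340.

0.134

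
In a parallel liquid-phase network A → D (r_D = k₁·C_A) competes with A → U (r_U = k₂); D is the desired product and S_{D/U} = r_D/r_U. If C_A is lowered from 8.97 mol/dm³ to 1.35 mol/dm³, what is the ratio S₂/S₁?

0.151

S_{D/U} = (k₁/k₂)·C_A, so S₂/S₁ = (C_{A,2}/C_{A,1}).
= 1.35/8.97 = 0.151.
Selectivity toward D falls as C_A falls — high-concentration operation is favoured.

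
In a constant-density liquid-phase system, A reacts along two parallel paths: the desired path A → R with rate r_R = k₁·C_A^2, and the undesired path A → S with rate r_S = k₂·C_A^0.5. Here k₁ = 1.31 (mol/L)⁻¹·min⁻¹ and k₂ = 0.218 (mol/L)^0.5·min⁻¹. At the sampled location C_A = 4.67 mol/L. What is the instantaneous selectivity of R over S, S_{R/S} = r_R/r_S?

60.6

S_{R/S} = r_R/r_S = (k₁·C_A^2)/(k₂·C_A^0.5) = (k₁/k₂)·C_A^1.5.
= (1.31×4.670^2) / (0.218×4.670^0.5) = 28.57/0.4711 = 60.6.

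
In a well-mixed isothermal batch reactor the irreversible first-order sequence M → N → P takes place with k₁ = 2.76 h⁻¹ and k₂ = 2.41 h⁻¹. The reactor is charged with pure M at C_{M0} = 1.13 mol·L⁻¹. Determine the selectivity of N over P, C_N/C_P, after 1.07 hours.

0.246

For first-order series with pure M initially, C_N(t) = k₁C_{M0}/(k₂−k₁)·(e^(−k₁t) − e^(−k₂t)).
e^(−k₁t) = e^(−2.76×1.07) = e^(−2.953) = 0.05217; e^(−k₂t) = e^(−2.579) = 0.07587.
C_N = 2.76×1.13/(2.41−2.76) × (0.05217−0.07587) = (-8.911)×(-0.02370) = 0.2112 mol·L⁻¹.
C_M = C_{M0}e^(−k₁t) = 0.05895 mol·L⁻¹, so C_P = C_{M0}−C_M−C_N = 0.8599 mol·L⁻¹; C_N/C_P = 0.246.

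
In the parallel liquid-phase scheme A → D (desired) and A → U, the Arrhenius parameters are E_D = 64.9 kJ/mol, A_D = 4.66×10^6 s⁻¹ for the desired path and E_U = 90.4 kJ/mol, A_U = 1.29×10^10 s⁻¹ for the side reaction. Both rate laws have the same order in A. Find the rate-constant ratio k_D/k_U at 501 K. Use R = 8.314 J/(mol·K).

With equal orders, S_{D/U} = k_D/k_U = (A_D/A_U)·exp[(E_U−E_D)/(RT)].
(E_U−E_D)/(RT) = (90.4−64.9)×10³/(8.314×501) = 25500/4165 = 6.122.
k_D/k_U = (4.66×10^6/1.29×10^10)·exp(6.122) = 3.612×10^-4 × 455.8 = 0.165.
Since E_D < E_U, lowering the temperature improves selectivity toward D.

0.165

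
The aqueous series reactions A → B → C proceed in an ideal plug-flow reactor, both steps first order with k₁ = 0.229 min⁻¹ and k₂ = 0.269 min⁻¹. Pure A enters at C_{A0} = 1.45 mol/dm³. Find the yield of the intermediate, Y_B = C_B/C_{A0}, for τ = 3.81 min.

The intermediate concentration in a first-order A→B→C sequence is C_B = k₁C_{A0}(e^(−k₁τ) − e^(−k₂τ))/(k₂−k₁).
e^(−k₁τ) = e^(−0.229×3.81) = e^(−0.8725) = 0.4179; e^(−k₂τ) = e^(−1.025) = 0.3588.
C_B = 0.229×1.45/(0.269−0.229) × (0.4179−0.3588) = 8.301×0.05907 = 0.4904 mol/dm³.
Y_B = C_B/C_{A0} = 0.4904/1.45 = 0.338.

0.338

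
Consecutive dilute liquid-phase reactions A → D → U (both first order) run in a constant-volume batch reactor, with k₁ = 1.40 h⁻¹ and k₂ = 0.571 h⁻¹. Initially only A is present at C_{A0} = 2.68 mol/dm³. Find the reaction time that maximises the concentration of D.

1.08 h

The intermediate peaks when r₁ = r₂, i.e. k₁e^(−k₁t) = k₂e^(−k₂t), giving t_opt = ln(k₂/k₁)/(k₂−k₁).
= ln(0.571/1.40)/(0.571−1.40) = ln(0.4079)/-0.8290 = -0.8968/-0.8290 = 1.08 h.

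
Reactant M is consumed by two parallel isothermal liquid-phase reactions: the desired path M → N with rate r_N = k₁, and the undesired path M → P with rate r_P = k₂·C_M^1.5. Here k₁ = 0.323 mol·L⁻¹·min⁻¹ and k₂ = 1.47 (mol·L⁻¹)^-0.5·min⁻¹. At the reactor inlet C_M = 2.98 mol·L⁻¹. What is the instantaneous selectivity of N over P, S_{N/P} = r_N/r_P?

0.0427

S_{N/P} = r_N/r_P = (k₁)/(k₂·C_M^1.5) = (k₁/k₂)·C_M^-1.5.
= (0.323) / (1.47×2.980^1.5) = 0.3230/7.562 = 0.0427.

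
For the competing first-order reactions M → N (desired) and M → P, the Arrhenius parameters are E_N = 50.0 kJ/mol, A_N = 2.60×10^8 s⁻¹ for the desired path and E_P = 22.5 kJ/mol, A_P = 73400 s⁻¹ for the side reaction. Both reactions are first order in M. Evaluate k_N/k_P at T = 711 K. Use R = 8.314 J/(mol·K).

Since both paths have the same order in M, the concentration cancels and S_{N/P} = k_N/k_P = (A_N/A_P)·exp[(E_P−E_N)/(RT)].
(E_P−E_N)/(RT) = (22.5−50.0)×10³/(8.314×711) = -27500/5911 = -4.652.
k_N/k_P = (2.60×10^8/73400)·exp(-4.652) = 3542 × 0.009541 = 33.8.

33.8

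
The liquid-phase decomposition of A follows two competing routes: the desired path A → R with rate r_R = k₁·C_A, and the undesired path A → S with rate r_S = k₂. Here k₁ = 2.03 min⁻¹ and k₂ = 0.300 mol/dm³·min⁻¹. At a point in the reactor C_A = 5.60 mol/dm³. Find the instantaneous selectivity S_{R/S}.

37.9

S_{R/S} = r_R/r_S = (k₁·C_A)/(k₂) = (k₁/k₂)·C_A.
= (2.03×5.600) / (0.300) = 11.37/0.3000 = 37.9.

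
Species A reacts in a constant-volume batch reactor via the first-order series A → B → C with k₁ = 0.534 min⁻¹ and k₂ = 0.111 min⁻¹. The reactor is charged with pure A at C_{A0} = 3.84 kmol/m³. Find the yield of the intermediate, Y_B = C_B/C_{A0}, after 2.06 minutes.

0.584

For first-order series with pure A initially, C_B(t) = k₁C_{A0}/(k₂−k₁)·(e^(−k₁t) − e^(−k₂t)).
e^(−k₁t) = e^(−0.534×2.06) = e^(−1.100) = 0.3329; e^(−k₂t) = e^(−0.2287) = 0.7956.
C_B = 0.534×3.84/(0.111−0.534) × (0.3329−0.7956) = (-4.848)×(-0.4627) = 2.243 kmol/m³.
Y_B = C_B/C_{A0} = 2.243/3.84 = 0.584.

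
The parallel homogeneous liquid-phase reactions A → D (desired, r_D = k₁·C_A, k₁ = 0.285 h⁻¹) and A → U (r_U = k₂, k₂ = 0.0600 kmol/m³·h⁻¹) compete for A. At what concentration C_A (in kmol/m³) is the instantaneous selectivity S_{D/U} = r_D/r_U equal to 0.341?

0.0718 kmol/m³

S_{D/U} = (k₁/k₂)·C_A ⇒ C_A = S·k₂/k₁.
= 0.341×0.0600/0.285 = 0.0718 kmol/m³.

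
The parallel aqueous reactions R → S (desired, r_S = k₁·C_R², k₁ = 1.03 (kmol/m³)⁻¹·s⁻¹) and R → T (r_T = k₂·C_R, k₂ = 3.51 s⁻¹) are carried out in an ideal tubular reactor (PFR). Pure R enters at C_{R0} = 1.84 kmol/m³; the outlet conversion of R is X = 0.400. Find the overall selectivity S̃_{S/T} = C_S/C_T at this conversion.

0.429

C_R = C_{R0}(1−X) = 1.104 kmol/m³.
Along a PFR/batch, dC_T/dC_R = −r_T/(r_S+r_T) = −k₂/(k₂+k₁·C_R).
Integrating from C_{R0} to C_R: C_T = (3.51/1.03)·ln[(3.51+1.03·1.84)/(3.51+1.03·1.10)] = 3.408·ln(5.405/4.647) = 0.5150 kmol/m³.
Then C_S = (C_{R0}−C_R) − C_T = 0.7360 − 0.5150 = 0.2210 kmol/m³.
S̃_{S/T} = C_S/C_T = 0.2210/0.5150 = 0.429.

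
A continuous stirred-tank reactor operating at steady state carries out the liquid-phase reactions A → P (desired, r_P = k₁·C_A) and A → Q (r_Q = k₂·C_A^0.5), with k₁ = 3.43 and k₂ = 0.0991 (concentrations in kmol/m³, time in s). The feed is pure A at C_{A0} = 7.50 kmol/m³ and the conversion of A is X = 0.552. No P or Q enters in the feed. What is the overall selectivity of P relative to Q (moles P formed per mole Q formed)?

63.4

Exit C_A = C_{A0}(1−X) = 7.50×0.448 = 3.360 kmol/m³.
Rates in a CSTR are evaluated at the outlet concentration: r_P = 3.43×3.360 = 11.52, r_Q = 0.0991×3.360^0.5 = 0.1817.
Overall selectivity = C_P/C_Q = r_Pτ/(r_Qτ) = r_P/r_Q = 63.4.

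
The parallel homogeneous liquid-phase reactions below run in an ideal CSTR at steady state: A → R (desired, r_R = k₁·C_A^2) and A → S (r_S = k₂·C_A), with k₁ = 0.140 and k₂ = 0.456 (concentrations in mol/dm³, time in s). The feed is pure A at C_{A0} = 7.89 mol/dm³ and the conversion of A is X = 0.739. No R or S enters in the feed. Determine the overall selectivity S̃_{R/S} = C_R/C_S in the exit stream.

0.632

Exit C_A = C_{A0}(1−X) = 7.89×0.261 = 2.059 mol/dm³.
A CSTR operates uniformly at the exit composition, giving r_R = 0.5937 and r_S = 0.9390 (each k·C_A^n at C_A = 2.059).
Overall selectivity = C_R/C_S = r_Rτ/(r_Sτ) = r_R/r_S = 0.632.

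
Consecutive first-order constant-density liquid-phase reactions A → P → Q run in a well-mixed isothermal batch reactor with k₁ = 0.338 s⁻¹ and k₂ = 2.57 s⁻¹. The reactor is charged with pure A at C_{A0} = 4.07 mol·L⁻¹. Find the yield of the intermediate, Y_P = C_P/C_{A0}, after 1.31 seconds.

Solving the coupled first-order balances gives C_P(t) = [k₁/(k₂−k₁)]·C_{A0}·(e^(−k₁t) − e^(−k₂t)).
e^(−k₁t) = e^(−0.338×1.31) = e^(−0.4428) = 0.6422; e^(−k₂t) = e^(−3.367) = 0.03450.
C_P = 0.338×4.07/(2.57−0.338) × (0.6422−0.03450) = 0.6163×0.6077 = 0.3746 mol·L⁻¹.
Y_P = C_P/C_{A0} = 0.3746/4.07 = 0.0920.

0.0920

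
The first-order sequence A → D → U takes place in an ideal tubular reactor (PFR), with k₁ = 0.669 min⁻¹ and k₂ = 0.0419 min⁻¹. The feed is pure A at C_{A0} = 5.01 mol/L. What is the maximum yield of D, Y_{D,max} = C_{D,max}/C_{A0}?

0.831

For a first-order series the maximum intermediate yield is C_{D,max}/C_{A0} = (k₁/k₂)^[k₂/(k₂−k₁)].
= (0.669/0.0419)^(0.0419/(0.0419−0.669)) = (15.97)^(-0.06682) = 0.8310.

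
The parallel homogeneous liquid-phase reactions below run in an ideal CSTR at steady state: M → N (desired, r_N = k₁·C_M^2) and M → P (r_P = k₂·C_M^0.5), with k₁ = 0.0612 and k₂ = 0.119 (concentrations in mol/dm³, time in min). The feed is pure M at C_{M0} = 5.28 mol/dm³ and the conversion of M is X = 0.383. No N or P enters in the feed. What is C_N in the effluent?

1.52 mol/dm³

Exit C_M = C_{M0}(1−X) = 5.28×0.617 = 3.258 mol/dm³.
Rates in a CSTR are evaluated at the outlet concentration: r_N = 0.0612×3.258^2 = 0.6495, r_P = 0.119×3.258^0.5 = 0.2148.
Fraction of consumed M going to N: r_N/(r_N+r_P) = 0.7515.
C_N = 0.7515·C_{M0}·X = 0.7515×5.28×0.383 = 1.52 mol/dm³.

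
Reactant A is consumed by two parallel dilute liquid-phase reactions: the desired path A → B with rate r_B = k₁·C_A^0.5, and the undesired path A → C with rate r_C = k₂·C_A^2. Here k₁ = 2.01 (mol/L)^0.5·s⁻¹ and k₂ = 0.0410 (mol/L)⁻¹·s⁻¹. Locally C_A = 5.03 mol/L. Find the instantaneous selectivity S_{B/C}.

4.35

S_{B/C} = r_B/r_C = (k₁·C_A^0.5)/(k₂·C_A^2) = (k₁/k₂)·C_A^-1.5.
= (2.01×5.030^0.5) / (0.0410×5.030^2) = 4.508/1.037 = 4.35.
The undesired path is higher order in A, so low C_A (CSTR or dilute feed) favours B.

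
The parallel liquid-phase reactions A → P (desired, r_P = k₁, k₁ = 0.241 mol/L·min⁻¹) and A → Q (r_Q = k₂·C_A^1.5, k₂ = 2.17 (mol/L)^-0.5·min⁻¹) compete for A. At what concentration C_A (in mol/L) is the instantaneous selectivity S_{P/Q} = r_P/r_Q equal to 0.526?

0.355 mol/L

S_{P/Q} = (k₁/k₂)·C_A^-1.5 ⇒ C_A = (S·k₂/k₁)^(1/(-1.5)).
= (0.526×2.17/0.241)^(-0.6667) = (4.736)^(-0.6667) = 0.355 mol/L.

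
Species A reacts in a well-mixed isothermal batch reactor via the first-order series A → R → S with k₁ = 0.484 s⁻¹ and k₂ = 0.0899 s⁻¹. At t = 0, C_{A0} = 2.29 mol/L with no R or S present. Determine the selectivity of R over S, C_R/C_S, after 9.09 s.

Solving the coupled first-order balances gives C_R(t) = [k₁/(k₂−k₁)]·C_{A0}·(e^(−k₁t) − e^(−k₂t)).
e^(−k₁t) = e^(−0.484×9.09) = e^(−4.400) = 0.01228; e^(−k₂t) = e^(−0.8172) = 0.4417.
C_R = 0.484×2.29/(0.0899−0.484) × (0.01228−0.4417) = (-2.812)×(-0.4294) = 1.208 mol/L.
C_A = C_{A0}e^(−k₁t) = 0.02813 mol/L, so C_S = C_{A0}−C_A−C_R = 1.054 mol/L; C_R/C_S = 1.15.

1.15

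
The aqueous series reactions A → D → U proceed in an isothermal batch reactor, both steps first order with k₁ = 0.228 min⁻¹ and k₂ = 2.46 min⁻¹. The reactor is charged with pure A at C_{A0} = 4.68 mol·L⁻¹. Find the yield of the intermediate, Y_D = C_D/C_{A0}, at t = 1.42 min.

0.0708

Solving the coupled first-order balances gives C_D(t) = [k₁/(k₂−k₁)]·C_{A0}·(e^(−k₁t) − e^(−k₂t)).
e^(−k₁t) = e^(−0.228×1.42) = e^(−0.3238) = 0.7234; e^(−k₂t) = e^(−3.493) = 0.03040.
C_D = 0.228×4.68/(2.46−0.228) × (0.7234−0.03040) = 0.4781×0.6930 = 0.3313 mol·L⁻¹.
Y_D = C_D/C_{A0} = 0.3313/4.68 = 0.0708.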